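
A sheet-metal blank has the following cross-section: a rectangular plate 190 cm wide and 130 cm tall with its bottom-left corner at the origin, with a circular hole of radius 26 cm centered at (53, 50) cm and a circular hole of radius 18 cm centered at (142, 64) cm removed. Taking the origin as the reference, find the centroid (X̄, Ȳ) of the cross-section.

X̄ = 96.92 cm, Ȳ = 66.52 cm

plate: A = 190 × 130 = 24700.00, centroid at (95.00, 65.00).
hole 1: A = −π·26² = -2123.72, centroid at (53.00, 50.00).
hole 2: A = −π·18² = -1017.88, centroid at (142.00, 64.00).
ΣA = 21558.41 cm², ΣAX̄ = 2089404.62 cm³, ΣAȲ = 1434170.10 cm³.
X̄ = 2089404.62/21558.41 = 96.92 cm; Ȳ = 1434170.10/21558.41 = 66.52 cm.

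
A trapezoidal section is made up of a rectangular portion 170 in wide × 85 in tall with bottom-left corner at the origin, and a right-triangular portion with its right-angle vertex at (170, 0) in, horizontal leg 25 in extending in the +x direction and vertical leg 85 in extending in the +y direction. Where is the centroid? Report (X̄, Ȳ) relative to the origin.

X̄ = 91.39 in, Ȳ = 41.53 in

rectangular portion: A = 170 × 85 = 14450.00, centroid at (85.00, 42.50).
triangular portion: A = ½·25·85 = 1062.50, centroid at (178.33, 28.33).
ΣA = 15512.50 in², ΣAX̄ = 1417729.17 in³, ΣAȲ = 644229.17 in³.
X̄ = 1417729.17/15512.50 = 91.39 in; Ȳ = 644229.17/15512.50 = 41.53 in.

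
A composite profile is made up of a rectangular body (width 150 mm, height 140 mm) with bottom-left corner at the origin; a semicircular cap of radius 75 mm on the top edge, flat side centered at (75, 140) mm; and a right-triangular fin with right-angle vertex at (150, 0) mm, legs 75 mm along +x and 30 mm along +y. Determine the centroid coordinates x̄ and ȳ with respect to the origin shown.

rectangular body: A = 150 × 140 = 21000.00, centroid at (75.00, 70.00).
semicircular top: A = ½π·75² = 8835.73, centroid at (75.00, 171.83).
triangular fin: A = ½·75·30 = 1125.00, centroid at (175.00, 10.00).
ΣA = 30960.73 mm², ΣAx̄ = 2434554.70 mm³, ΣAȳ = 2999502.11 mm³.
x̄ = 2434554.70/30960.73 = 78.63 mm; ȳ = 2999502.11/30960.73 = 96.88 mm.

x̄ = 78.63 mm, ȳ = 96.88 mm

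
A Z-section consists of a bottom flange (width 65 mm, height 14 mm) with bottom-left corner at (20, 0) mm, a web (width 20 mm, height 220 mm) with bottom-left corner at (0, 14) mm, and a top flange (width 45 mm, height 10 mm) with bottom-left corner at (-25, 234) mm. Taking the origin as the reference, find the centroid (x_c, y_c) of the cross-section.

bottom flange: A = 65 × 14 = 910.00, centroid at (52.50, 7.00).
web: A = 20 × 220 = 4400.00, centroid at (10.00, 124.00).
top flange: A = 45 × 10 = 450.00, centroid at (-2.50, 239.00).
ΣA = 5760.00 mm²
ΣAx_c = (910.00)(52.50) + (4400.00)(10.00) + (450.00)(-2.50) = 90650.00 mm³
ΣAy_c = (910.00)(7.00) + (4400.00)(124.00) + (450.00)(239.00) = 659520.00 mm³
x_c = 90650.00 / 5760.00 = 15.74 mm
y_c = 659520.00 / 5760.00 = 114.50 mm

x_c = 15.74 mm, y_c = 114.50 mm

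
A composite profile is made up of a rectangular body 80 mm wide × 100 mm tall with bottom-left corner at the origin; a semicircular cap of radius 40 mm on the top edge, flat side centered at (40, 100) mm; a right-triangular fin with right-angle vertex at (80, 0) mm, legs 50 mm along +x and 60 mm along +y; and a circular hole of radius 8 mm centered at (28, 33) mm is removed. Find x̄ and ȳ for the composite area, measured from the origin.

x̄ = 47.40 mm, ȳ = 60.73 mm

rectangular body: A = 80 × 100 = 8000.00, centroid at (40.00, 50.00).
semicircular top: A = ½π·40² = 2513.27, centroid at (40.00, 116.98).
triangular fin: A = ½·50·60 = 1500.00, centroid at (96.67, 20.00).
hole: A = −π·8² = -201.06, centroid at (28.00, 33.00).
ΣA = 11812.21 mm²
ΣAx̄ = (8000.00)(40.00) + (2513.27)(40.00) + (1500.00)(96.67) + (-201.06)(28.00) = 559901.23 mm³
ΣAȳ = (8000.00)(50.00) + (2513.27)(116.98) + (1500.00)(20.00) + (-201.06)(33.00) = 717359.04 mm³
x̄ = 559901.23 / 11812.21 = 47.40 mm
ȳ = 717359.04 / 11812.21 = 60.73 mm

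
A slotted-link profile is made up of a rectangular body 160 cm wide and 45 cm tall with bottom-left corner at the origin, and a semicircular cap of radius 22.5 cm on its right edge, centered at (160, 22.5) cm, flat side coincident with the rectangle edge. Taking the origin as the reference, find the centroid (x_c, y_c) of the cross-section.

x_c = 88.91 cm, y_c = 22.50 cm

rectangular body: A = 160 × 45 = 7200.00, centroid at (80.00, 22.50).
semicircular end: A = ½π·22.5² = 795.22, centroid at (169.55, 22.50).
ΣA = 7995.22 cm², ΣAx_c = 710828.25 cm³, ΣAy_c = 179892.35 cm³.
x_c = 710828.25/7995.22 = 88.91 cm; y_c = 179892.35/7995.22 = 22.50 cm.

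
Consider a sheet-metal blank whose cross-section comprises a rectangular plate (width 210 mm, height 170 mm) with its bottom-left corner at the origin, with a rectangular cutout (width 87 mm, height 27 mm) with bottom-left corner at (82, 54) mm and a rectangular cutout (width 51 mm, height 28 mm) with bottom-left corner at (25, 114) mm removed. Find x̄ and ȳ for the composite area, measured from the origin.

plate: A = 210 × 170 = 35700.00, centroid at (105.00, 85.00).
hole 1: A = −(87 × 27) = -2349.00, centroid at (125.50, 67.50).
hole 2: A = −(51 × 28) = -1428.00, centroid at (50.50, 128.00).
ΣA = 31923.00 mm²
ΣAx̄ = (35700.00)(105.00) + (-2349.00)(125.50) + (-1428.00)(50.50) = 3381586.50 mm³
ΣAȳ = (35700.00)(85.00) + (-2349.00)(67.50) + (-1428.00)(128.00) = 2693158.50 mm³
x̄ = 3381586.50 / 31923.00 = 105.93 mm
ȳ = 2693158.50 / 31923.00 = 84.36 mm

x̄ = 105.93 mm, ȳ = 84.36 mm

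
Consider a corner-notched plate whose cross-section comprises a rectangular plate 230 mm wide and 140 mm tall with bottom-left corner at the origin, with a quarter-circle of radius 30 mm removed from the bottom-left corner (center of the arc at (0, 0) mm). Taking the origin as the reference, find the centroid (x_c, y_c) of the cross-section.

x_c = 117.30 mm, y_c = 71.29 mm

Part | A | x̄ᵢ | ȳᵢ | A·x̄ᵢ | A·ȳᵢ
plate | 32200.00 | 115.00 | 70.00 | 3703000.00 | 2254000.00
removed quarter-circle | -706.86 | 12.73 | 12.73 | -9000.00 | -9000.00
Σ | 31493.14 |  |  | 3694000.00 | 2245000.00
x_c = 3694000.00 / 31493.14 = 117.30 mm
y_c = 2245000.00 / 31493.14 = 71.29 mm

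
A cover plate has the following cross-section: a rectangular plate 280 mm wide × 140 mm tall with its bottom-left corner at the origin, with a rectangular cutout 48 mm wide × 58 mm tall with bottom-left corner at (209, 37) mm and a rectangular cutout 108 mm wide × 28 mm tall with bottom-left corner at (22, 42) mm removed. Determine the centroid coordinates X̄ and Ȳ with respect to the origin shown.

plate: A = 280 × 140 = 39200.00, centroid at (140.00, 70.00).
hole 1: A = −(48 × 58) = -2784.00, centroid at (233.00, 66.00).
hole 2: A = −(108 × 28) = -3024.00, centroid at (76.00, 56.00).
ΣA = 33392.00 mm²
ΣAX̄ = (39200.00)(140.00) + (-2784.00)(233.00) + (-3024.00)(76.00) = 4609504.00 mm³
ΣAȲ = (39200.00)(70.00) + (-2784.00)(66.00) + (-3024.00)(56.00) = 2390912.00 mm³
X̄ = 4609504.00 / 33392.00 = 138.04 mm
Ȳ = 2390912.00 / 33392.00 = 71.60 mm

X̄ = 138.04 mm, Ȳ = 71.60 mm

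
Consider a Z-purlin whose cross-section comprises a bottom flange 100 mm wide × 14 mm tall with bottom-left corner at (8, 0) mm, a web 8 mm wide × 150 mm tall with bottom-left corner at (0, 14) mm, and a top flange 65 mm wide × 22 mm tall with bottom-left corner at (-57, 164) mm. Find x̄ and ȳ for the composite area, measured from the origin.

bottom flange: A = 100 × 14 = 1400.00, centroid at (58.00, 7.00).
web: A = 8 × 150 = 1200.00, centroid at (4.00, 89.00).
top flange: A = 65 × 22 = 1430.00, centroid at (-24.50, 175.00).
ΣA = 4030.00 mm², ΣAx̄ = 50965.00 mm³, ΣAȳ = 366850.00 mm³.
x̄ = 50965.00/4030.00 = 12.65 mm; ȳ = 366850.00/4030.00 = 91.03 mm.

x̄ = 12.65 mm, ȳ = 91.03 mm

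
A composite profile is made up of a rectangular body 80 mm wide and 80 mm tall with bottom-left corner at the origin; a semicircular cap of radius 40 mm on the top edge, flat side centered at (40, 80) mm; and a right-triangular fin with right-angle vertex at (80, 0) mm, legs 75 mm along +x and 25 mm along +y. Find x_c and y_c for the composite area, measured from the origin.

x_c = 46.19 mm, y_c = 51.52 mm

rectangular body: A = 80 × 80 = 6400.00, centroid at (40.00, 40.00).
semicircular top: A = ½π·40² = 2513.27, centroid at (40.00, 96.98).
triangular fin: A = ½·75·25 = 937.50, centroid at (105.00, 8.33).
ΣA = 9850.77 mm², ΣAx_c = 454968.46 mm³, ΣAy_c = 507541.10 mm³.
x_c = 454968.46/9850.77 = 46.19 mm; y_c = 507541.10/9850.77 = 51.52 mm.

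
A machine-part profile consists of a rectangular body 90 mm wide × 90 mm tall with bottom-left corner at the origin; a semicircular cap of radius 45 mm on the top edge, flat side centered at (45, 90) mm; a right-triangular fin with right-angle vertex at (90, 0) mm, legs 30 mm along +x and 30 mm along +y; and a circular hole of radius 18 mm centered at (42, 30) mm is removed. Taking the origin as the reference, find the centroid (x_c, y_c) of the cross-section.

rectangular body: A = 90 × 90 = 8100.00, centroid at (45.00, 45.00).
semicircular top: A = ½π·45² = 3180.86, centroid at (45.00, 109.10).
triangular fin: A = ½·30·30 = 450.00, centroid at (100.00, 10.00).
hole: A = −π·18² = -1017.88, centroid at (42.00, 30.00).
ΣA = 10712.99 mm²
ΣAx_c = (8100.00)(45.00) + (3180.86)(45.00) + (450.00)(100.00) + (-1017.88)(42.00) = 509888.02 mm³
ΣAy_c = (8100.00)(45.00) + (3180.86)(109.10) + (450.00)(10.00) + (-1017.88)(30.00) = 685491.35 mm³
x_c = 509888.02 / 10712.99 = 47.60 mm
y_c = 685491.35 / 10712.99 = 63.99 mm

x_c = 47.60 mm, y_c = 63.99 mm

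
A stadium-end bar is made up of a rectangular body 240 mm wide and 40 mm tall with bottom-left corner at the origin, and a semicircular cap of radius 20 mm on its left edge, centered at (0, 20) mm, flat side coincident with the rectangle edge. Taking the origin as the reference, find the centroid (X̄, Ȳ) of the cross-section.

rectangular body: A = 240 × 40 = 9600.00, centroid at (120.00, 20.00).
semicircular end: A = ½π·20² = 628.32, centroid at (-8.49, 20.00).
ΣA = 10228.32 mm², ΣAX̄ = 1146666.67 mm³, ΣAȲ = 204566.37 mm³.
X̄ = 1146666.67/10228.32 = 112.11 mm; Ȳ = 204566.37/10228.32 = 20.00 mm.

X̄ = 112.11 mm, Ȳ = 20.00 mm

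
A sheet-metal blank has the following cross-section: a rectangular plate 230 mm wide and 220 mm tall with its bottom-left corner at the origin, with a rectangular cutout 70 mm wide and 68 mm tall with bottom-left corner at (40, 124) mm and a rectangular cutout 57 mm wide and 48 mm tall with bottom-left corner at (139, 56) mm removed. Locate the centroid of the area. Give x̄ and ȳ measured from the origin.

x̄ = 116.08 mm, ȳ = 106.60 mm

plate: A = 230 × 220 = 50600.00, centroid at (115.00, 110.00).
hole 1: A = −(70 × 68) = -4760.00, centroid at (75.00, 158.00).
hole 2: A = −(57 × 48) = -2736.00, centroid at (167.50, 80.00).
ΣA = 43104.00 mm², ΣAx̄ = 5003720.00 mm³, ΣAȳ = 4595040.00 mm³.
x̄ = 5003720.00/43104.00 = 116.08 mm; ȳ = 4595040.00/43104.00 = 106.60 mm.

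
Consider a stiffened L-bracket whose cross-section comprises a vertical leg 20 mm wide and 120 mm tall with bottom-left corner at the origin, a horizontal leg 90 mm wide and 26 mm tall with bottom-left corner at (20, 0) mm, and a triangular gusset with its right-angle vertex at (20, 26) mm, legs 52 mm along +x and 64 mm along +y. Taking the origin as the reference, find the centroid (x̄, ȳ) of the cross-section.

vertical leg: A = 20 × 120 = 2400.00, centroid at (10.00, 60.00).
horizontal leg: A = 90 × 26 = 2340.00, centroid at (65.00, 13.00).
gusset: A = ½·52·64 = 1664.00, centroid at (37.33, 47.33).
ΣA = 6404.00 mm², ΣAx̄ = 238222.67 mm³, ΣAȳ = 253182.67 mm³.
x̄ = 238222.67/6404.00 = 37.20 mm; ȳ = 253182.67/6404.00 = 39.54 mm.

x̄ = 37.20 mm, ȳ = 39.54 mm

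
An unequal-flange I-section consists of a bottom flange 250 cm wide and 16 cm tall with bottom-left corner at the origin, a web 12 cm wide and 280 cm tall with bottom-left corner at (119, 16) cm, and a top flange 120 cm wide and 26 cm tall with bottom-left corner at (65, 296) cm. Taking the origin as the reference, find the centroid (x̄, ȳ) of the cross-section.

Part | A | x̄ᵢ | ȳᵢ | A·x̄ᵢ | A·ȳᵢ
bottom flange | 4000.00 | 125.00 | 8.00 | 500000.00 | 32000.00
web | 3360.00 | 125.00 | 156.00 | 420000.00 | 524160.00
top flange | 3120.00 | 125.00 | 309.00 | 390000.00 | 964080.00
Σ | 10480.00 |  |  | 1310000.00 | 1520240.00
x̄ = 1310000.00 / 10480.00 = 125.00 cm
ȳ = 1520240.00 / 10480.00 = 145.06 cm

x̄ = 125.00 cm, ȳ = 145.06 cm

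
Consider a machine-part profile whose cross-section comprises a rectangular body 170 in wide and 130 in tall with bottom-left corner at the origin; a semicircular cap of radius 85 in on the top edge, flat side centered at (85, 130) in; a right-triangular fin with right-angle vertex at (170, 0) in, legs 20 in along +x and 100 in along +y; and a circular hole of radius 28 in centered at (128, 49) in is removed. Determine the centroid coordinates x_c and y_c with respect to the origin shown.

x_c = 84.55 in, y_c = 101.10 in

Part | A | x̄ᵢ | ȳᵢ | A·x̄ᵢ | A·ȳᵢ
rectangular body | 22100.00 | 85.00 | 65.00 | 1878500.00 | 1436500.00
semicircular top | 11349.00 | 85.00 | 166.08 | 964665.29 | 1884787.12
triangular fin | 1000.00 | 176.67 | 33.33 | 176666.67 | 33333.33
hole | -2463.01 | 128.00 | 49.00 | -315265.11 | -120687.42
Σ | 31985.99 |  |  | 2704566.85 | 3233933.03
x_c = 2704566.85 / 31985.99 = 84.55 in
y_c = 3233933.03 / 31985.99 = 101.10 in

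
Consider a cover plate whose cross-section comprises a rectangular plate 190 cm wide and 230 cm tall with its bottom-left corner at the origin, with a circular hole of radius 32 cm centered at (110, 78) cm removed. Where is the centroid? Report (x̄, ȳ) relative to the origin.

Part | A | x̄ᵢ | ȳᵢ | A·x̄ᵢ | A·ȳᵢ
plate | 43700.00 | 95.00 | 115.00 | 4151500.00 | 5025500.00
hole | -3216.99 | 110.00 | 78.00 | -353869.00 | -250925.29
Σ | 40483.01 |  |  | 3797631.00 | 4774574.71
x̄ = 3797631.00 / 40483.01 = 93.81 cm
ȳ = 4774574.71 / 40483.01 = 117.94 cm

x̄ = 93.81 cm, ȳ = 117.94 cm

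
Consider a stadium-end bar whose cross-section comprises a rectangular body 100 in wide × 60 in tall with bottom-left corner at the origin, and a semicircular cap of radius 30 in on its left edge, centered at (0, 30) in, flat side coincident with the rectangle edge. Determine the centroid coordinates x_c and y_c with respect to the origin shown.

x_c = 38.04 in, y_c = 30.00 in

Part | A | x̄ᵢ | ȳᵢ | A·x̄ᵢ | A·ȳᵢ
rectangular body | 6000.00 | 50.00 | 30.00 | 300000.00 | 180000.00
semicircular end | 1413.72 | -12.73 | 30.00 | -18000.00 | 42411.50
Σ | 7413.72 |  |  | 282000.00 | 222411.50
x_c = 282000.00 / 7413.72 = 38.04 in
y_c = 222411.50 / 7413.72 = 30.00 in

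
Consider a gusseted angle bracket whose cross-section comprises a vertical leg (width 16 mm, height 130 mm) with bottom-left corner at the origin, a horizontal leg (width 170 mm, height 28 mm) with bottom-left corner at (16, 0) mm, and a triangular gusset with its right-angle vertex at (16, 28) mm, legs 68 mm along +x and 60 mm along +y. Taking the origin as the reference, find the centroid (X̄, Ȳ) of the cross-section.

X̄ = 64.90 mm, Ȳ = 33.76 mm

Part | A | x̄ᵢ | ȳᵢ | A·x̄ᵢ | A·ȳᵢ
vertical leg | 2080.00 | 8.00 | 65.00 | 16640.00 | 135200.00
horizontal leg | 4760.00 | 101.00 | 14.00 | 480760.00 | 66640.00
gusset | 2040.00 | 38.67 | 48.00 | 78880.00 | 97920.00
Σ | 8880.00 |  |  | 576280.00 | 299760.00
X̄ = 576280.00 / 8880.00 = 64.90 mm
Ȳ = 299760.00 / 8880.00 = 33.76 mm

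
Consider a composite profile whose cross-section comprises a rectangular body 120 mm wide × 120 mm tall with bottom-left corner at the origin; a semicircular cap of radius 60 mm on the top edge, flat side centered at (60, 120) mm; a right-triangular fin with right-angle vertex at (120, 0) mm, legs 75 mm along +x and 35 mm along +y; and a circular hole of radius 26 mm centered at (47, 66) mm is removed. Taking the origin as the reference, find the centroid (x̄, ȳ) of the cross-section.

Part | A | x̄ᵢ | ȳᵢ | A·x̄ᵢ | A·ȳᵢ
rectangular body | 14400.00 | 60.00 | 60.00 | 864000.00 | 864000.00
semicircular top | 5654.87 | 60.00 | 145.46 | 339292.01 | 822584.01
triangular fin | 1312.50 | 145.00 | 11.67 | 190312.50 | 15312.50
hole | -2123.72 | 47.00 | 66.00 | -99814.68 | -140165.30
Σ | 19243.65 |  |  | 1293789.82 | 1561731.22
x̄ = 1293789.82 / 19243.65 = 67.23 mm
ȳ = 1561731.22 / 19243.65 = 81.16 mm

x̄ = 67.23 mm, ȳ = 81.16 mm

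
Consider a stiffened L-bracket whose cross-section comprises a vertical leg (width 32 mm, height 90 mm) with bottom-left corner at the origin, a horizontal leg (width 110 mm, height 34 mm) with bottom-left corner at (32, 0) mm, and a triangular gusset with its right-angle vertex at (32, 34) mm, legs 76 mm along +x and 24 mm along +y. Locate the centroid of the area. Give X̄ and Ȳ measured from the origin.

vertical leg: A = 32 × 90 = 2880.00, centroid at (16.00, 45.00).
horizontal leg: A = 110 × 34 = 3740.00, centroid at (87.00, 17.00).
gusset: A = ½·76·24 = 912.00, centroid at (57.33, 42.00).
ΣA = 7532.00 mm²
ΣAX̄ = (2880.00)(16.00) + (3740.00)(87.00) + (912.00)(57.33) = 423748.00 mm³
ΣAȲ = (2880.00)(45.00) + (3740.00)(17.00) + (912.00)(42.00) = 231484.00 mm³
X̄ = 423748.00 / 7532.00 = 56.26 mm
Ȳ = 231484.00 / 7532.00 = 30.73 mm

X̄ = 56.26 mm, Ȳ = 30.73 mm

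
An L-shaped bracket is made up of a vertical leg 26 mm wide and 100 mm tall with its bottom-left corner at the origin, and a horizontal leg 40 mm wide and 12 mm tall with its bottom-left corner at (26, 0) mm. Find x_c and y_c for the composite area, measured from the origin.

vertical leg: A = 26 × 100 = 2600.00, centroid at (13.00, 50.00).
horizontal leg: A = 40 × 12 = 480.00, centroid at (46.00, 6.00).
ΣA = 3080.00 mm², ΣAx_c = 55880.00 mm³, ΣAy_c = 132880.00 mm³.
x_c = 55880.00/3080.00 = 18.14 mm; y_c = 132880.00/3080.00 = 43.14 mm.

x_c = 18.14 mm, y_c = 43.14 mm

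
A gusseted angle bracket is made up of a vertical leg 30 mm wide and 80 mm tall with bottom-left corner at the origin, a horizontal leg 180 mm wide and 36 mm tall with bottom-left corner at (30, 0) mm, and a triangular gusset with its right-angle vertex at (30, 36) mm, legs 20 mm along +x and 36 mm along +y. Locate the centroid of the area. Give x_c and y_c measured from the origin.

x_c = 89.48 mm, y_c = 24.88 mm

Part | A | x̄ᵢ | ȳᵢ | A·x̄ᵢ | A·ȳᵢ
vertical leg | 2400.00 | 15.00 | 40.00 | 36000.00 | 96000.00
horizontal leg | 6480.00 | 120.00 | 18.00 | 777600.00 | 116640.00
gusset | 360.00 | 36.67 | 48.00 | 13200.00 | 17280.00
Σ | 9240.00 |  |  | 826800.00 | 229920.00
x_c = 826800.00 / 9240.00 = 89.48 mm
y_c = 229920.00 / 9240.00 = 24.88 mm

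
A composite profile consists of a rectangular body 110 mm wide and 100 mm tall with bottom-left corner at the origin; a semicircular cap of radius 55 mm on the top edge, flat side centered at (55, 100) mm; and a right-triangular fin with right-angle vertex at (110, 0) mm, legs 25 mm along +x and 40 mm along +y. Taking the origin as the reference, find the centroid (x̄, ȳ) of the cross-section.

x̄ = 56.95 mm, ȳ = 70.32 mm

Part | A | x̄ᵢ | ȳᵢ | A·x̄ᵢ | A·ȳᵢ
rectangular body | 11000.00 | 55.00 | 50.00 | 605000.00 | 550000.00
semicircular top | 4751.66 | 55.00 | 123.34 | 261341.24 | 586082.56
triangular fin | 500.00 | 118.33 | 13.33 | 59166.67 | 6666.67
Σ | 16251.66 |  |  | 925507.91 | 1142749.22
x̄ = 925507.91 / 16251.66 = 56.95 mm
ȳ = 1142749.22 / 16251.66 = 70.32 mm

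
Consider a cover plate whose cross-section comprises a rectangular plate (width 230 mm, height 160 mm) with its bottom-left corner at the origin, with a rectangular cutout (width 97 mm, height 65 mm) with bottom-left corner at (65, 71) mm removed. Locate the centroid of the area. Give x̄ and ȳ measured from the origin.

plate: A = 230 × 160 = 36800.00, centroid at (115.00, 80.00).
hole: A = −(97 × 65) = -6305.00, centroid at (113.50, 103.50).
ΣA = 30495.00 mm²
ΣAx̄ = (36800.00)(115.00) + (-6305.00)(113.50) = 3516382.50 mm³
ΣAȳ = (36800.00)(80.00) + (-6305.00)(103.50) = 2291432.50 mm³
x̄ = 3516382.50 / 30495.00 = 115.31 mm
ȳ = 2291432.50 / 30495.00 = 75.14 mm

x̄ = 115.31 mm, ȳ = 75.14 mm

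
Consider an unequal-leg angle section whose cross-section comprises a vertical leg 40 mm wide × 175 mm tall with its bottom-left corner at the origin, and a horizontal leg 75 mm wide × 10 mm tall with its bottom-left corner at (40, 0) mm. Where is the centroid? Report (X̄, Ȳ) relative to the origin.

X̄ = 25.56 mm, Ȳ = 79.52 mm

Part | A | x̄ᵢ | ȳᵢ | A·x̄ᵢ | A·ȳᵢ
vertical leg | 7000.00 | 20.00 | 87.50 | 140000.00 | 612500.00
horizontal leg | 750.00 | 77.50 | 5.00 | 58125.00 | 3750.00
Σ | 7750.00 |  |  | 198125.00 | 616250.00
X̄ = 198125.00 / 7750.00 = 25.56 mm
Ȳ = 616250.00 / 7750.00 = 79.52 mm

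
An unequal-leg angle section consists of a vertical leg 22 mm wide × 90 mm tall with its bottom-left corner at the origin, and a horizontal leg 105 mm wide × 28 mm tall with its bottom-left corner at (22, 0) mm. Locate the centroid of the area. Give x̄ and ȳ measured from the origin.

Part | A | x̄ᵢ | ȳᵢ | A·x̄ᵢ | A·ȳᵢ
vertical leg | 1980.00 | 11.00 | 45.00 | 21780.00 | 89100.00
horizontal leg | 2940.00 | 74.50 | 14.00 | 219030.00 | 41160.00
Σ | 4920.00 |  |  | 240810.00 | 130260.00
x̄ = 240810.00 / 4920.00 = 48.95 mm
ȳ = 130260.00 / 4920.00 = 26.48 mm

x̄ = 48.95 mm, ȳ = 26.48 mm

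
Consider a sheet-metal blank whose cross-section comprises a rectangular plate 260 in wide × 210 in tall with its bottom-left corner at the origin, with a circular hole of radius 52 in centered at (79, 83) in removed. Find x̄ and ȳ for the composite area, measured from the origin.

x̄ = 139.40 in, ȳ = 109.05 in

plate: A = 260 × 210 = 54600.00, centroid at (130.00, 105.00).
hole: A = −π·52² = -8494.87, centroid at (79.00, 83.00).
ΣA = 46105.13 in²
ΣAx̄ = (54600.00)(130.00) + (-8494.87)(79.00) = 6426905.54 in³
ΣAȳ = (54600.00)(105.00) + (-8494.87)(83.00) = 5027926.08 in³
x̄ = 6426905.54 / 46105.13 = 139.40 in
ȳ = 5027926.08 / 46105.13 = 109.05 in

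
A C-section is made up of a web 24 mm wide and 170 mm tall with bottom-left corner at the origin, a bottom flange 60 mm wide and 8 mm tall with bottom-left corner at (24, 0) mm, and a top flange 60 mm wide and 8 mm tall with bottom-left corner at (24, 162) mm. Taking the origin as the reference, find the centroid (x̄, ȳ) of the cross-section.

x̄ = 20.00 mm, ȳ = 85.00 mm

Part | A | x̄ᵢ | ȳᵢ | A·x̄ᵢ | A·ȳᵢ
web | 4080.00 | 12.00 | 85.00 | 48960.00 | 346800.00
bottom flange | 480.00 | 54.00 | 4.00 | 25920.00 | 1920.00
top flange | 480.00 | 54.00 | 166.00 | 25920.00 | 79680.00
Σ | 5040.00 |  |  | 100800.00 | 428400.00
x̄ = 100800.00 / 5040.00 = 20.00 mm
ȳ = 428400.00 / 5040.00 = 85.00 mm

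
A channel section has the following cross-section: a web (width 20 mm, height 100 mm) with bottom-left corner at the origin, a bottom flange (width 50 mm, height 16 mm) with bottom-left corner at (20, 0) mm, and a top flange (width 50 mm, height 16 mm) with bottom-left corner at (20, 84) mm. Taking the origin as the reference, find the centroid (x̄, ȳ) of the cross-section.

web: A = 20 × 100 = 2000.00, centroid at (10.00, 50.00).
bottom flange: A = 50 × 16 = 800.00, centroid at (45.00, 8.00).
top flange: A = 50 × 16 = 800.00, centroid at (45.00, 92.00).
ΣA = 3600.00 mm², ΣAx̄ = 92000.00 mm³, ΣAȳ = 180000.00 mm³.
x̄ = 92000.00/3600.00 = 25.56 mm; ȳ = 180000.00/3600.00 = 50.00 mm.

x̄ = 25.56 mm, ȳ = 50.00 mm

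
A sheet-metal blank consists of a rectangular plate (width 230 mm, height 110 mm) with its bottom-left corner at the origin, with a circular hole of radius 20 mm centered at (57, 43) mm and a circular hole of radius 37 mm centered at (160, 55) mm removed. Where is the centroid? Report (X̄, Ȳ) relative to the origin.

plate: A = 230 × 110 = 25300.00, centroid at (115.00, 55.00).
hole 1: A = −π·20² = -1256.64, centroid at (57.00, 43.00).
hole 2: A = −π·37² = -4300.84, centroid at (160.00, 55.00).
ΣA = 19742.52 mm², ΣAX̄ = 2149737.23 mm³, ΣAȲ = 1100918.39 mm³.
X̄ = 2149737.23/19742.52 = 108.89 mm; Ȳ = 1100918.39/19742.52 = 55.76 mm.

X̄ = 108.89 mm, Ȳ = 55.76 mm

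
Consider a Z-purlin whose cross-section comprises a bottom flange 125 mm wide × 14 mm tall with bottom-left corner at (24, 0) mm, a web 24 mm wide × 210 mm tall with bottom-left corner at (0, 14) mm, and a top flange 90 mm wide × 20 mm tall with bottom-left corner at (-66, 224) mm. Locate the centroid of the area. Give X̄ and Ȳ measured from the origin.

Part | A | x̄ᵢ | ȳᵢ | A·x̄ᵢ | A·ȳᵢ
bottom flange | 1750.00 | 86.50 | 7.00 | 151375.00 | 12250.00
web | 5040.00 | 12.00 | 119.00 | 60480.00 | 599760.00
top flange | 1800.00 | -21.00 | 234.00 | -37800.00 | 421200.00
Σ | 8590.00 |  |  | 174055.00 | 1033210.00
X̄ = 174055.00 / 8590.00 = 20.26 mm
Ȳ = 1033210.00 / 8590.00 = 120.28 mm

X̄ = 20.26 mm, Ȳ = 120.28 mm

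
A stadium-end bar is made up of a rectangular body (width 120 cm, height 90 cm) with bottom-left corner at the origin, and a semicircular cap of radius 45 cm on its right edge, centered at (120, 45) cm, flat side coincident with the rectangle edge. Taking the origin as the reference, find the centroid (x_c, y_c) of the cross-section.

Part | A | x̄ᵢ | ȳᵢ | A·x̄ᵢ | A·ȳᵢ
rectangular body | 10800.00 | 60.00 | 45.00 | 648000.00 | 486000.00
semicircular end | 3180.86 | 139.10 | 45.00 | 442453.51 | 143138.82
Σ | 13980.86 |  |  | 1090453.51 | 629138.82
x_c = 1090453.51 / 13980.86 = 78.00 cm
y_c = 629138.82 / 13980.86 = 45.00 cm

x_c = 78.00 cm, y_c = 45.00 cm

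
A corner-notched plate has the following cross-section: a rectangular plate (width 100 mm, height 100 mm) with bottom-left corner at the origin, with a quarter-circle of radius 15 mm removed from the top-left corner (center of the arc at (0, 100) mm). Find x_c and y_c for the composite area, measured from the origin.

x_c = 50.78 mm, y_c = 49.22 mm

plate: A = 100 × 100 = 10000.00, centroid at (50.00, 50.00).
removed quarter-circle: A = −¼π·15² = -176.71, centroid at (6.37, 93.63).
ΣA = 9823.29 mm², ΣAx_c = 498875.00 mm³, ΣAy_c = 483453.54 mm³.
x_c = 498875.00/9823.29 = 50.78 mm; y_c = 483453.54/9823.29 = 49.22 mm.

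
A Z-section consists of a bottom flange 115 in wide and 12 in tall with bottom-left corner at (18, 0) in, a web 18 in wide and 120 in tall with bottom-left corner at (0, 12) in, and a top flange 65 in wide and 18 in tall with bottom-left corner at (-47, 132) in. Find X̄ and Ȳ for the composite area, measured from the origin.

bottom flange: A = 115 × 12 = 1380.00, centroid at (75.50, 6.00).
web: A = 18 × 120 = 2160.00, centroid at (9.00, 72.00).
top flange: A = 65 × 18 = 1170.00, centroid at (-14.50, 141.00).
ΣA = 4710.00 in²
ΣAX̄ = (1380.00)(75.50) + (2160.00)(9.00) + (1170.00)(-14.50) = 106665.00 in³
ΣAȲ = (1380.00)(6.00) + (2160.00)(72.00) + (1170.00)(141.00) = 328770.00 in³
X̄ = 106665.00 / 4710.00 = 22.65 in
Ȳ = 328770.00 / 4710.00 = 69.80 in

X̄ = 22.65 in, Ȳ = 69.80 in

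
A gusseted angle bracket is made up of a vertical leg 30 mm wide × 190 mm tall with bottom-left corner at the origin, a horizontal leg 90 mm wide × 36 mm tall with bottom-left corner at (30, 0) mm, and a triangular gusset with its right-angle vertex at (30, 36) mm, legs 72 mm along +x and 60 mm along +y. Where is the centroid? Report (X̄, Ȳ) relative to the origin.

X̄ = 40.10 mm, Ȳ = 64.94 mm

vertical leg: A = 30 × 190 = 5700.00, centroid at (15.00, 95.00).
horizontal leg: A = 90 × 36 = 3240.00, centroid at (75.00, 18.00).
gusset: A = ½·72·60 = 2160.00, centroid at (54.00, 56.00).
ΣA = 11100.00 mm², ΣAX̄ = 445140.00 mm³, ΣAȲ = 720780.00 mm³.
X̄ = 445140.00/11100.00 = 40.10 mm; Ȳ = 720780.00/11100.00 = 64.94 mm.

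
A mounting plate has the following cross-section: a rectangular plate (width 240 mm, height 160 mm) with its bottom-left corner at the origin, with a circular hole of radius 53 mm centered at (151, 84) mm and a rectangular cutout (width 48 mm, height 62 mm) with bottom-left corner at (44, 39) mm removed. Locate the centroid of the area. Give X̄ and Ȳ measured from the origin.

Part | A | x̄ᵢ | ȳᵢ | A·x̄ᵢ | A·ȳᵢ
plate | 38400.00 | 120.00 | 80.00 | 4608000.00 | 3072000.00
hole 1 | -8824.73 | 151.00 | 84.00 | -1332534.80 | -741277.64
hole 2 | -2976.00 | 68.00 | 70.00 | -202368.00 | -208320.00
Σ | 26599.27 |  |  | 3073097.20 | 2122402.36
X̄ = 3073097.20 / 26599.27 = 115.53 mm
Ȳ = 2122402.36 / 26599.27 = 79.79 mm

X̄ = 115.53 mm, Ȳ = 79.79 mm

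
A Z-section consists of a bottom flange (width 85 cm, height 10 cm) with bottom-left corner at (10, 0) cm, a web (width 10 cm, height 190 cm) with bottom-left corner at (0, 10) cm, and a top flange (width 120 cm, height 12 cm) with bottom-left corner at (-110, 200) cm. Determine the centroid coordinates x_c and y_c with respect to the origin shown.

x_c = -4.27 cm, y_c = 119.42 cm

bottom flange: A = 85 × 10 = 850.00, centroid at (52.50, 5.00).
web: A = 10 × 190 = 1900.00, centroid at (5.00, 105.00).
top flange: A = 120 × 12 = 1440.00, centroid at (-50.00, 206.00).
ΣA = 4190.00 cm², ΣAx_c = -17875.00 cm³, ΣAy_c = 500390.00 cm³.
x_c = -17875.00/4190.00 = -4.27 cm; y_c = 500390.00/4190.00 = 119.42 cm.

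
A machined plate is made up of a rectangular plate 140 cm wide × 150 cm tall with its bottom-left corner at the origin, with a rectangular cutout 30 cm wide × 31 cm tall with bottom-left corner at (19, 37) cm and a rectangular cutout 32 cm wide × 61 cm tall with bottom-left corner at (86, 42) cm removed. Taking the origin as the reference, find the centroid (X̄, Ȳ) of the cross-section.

plate: A = 140 × 150 = 21000.00, centroid at (70.00, 75.00).
hole 1: A = −(30 × 31) = -930.00, centroid at (34.00, 52.50).
hole 2: A = −(32 × 61) = -1952.00, centroid at (102.00, 72.50).
ΣA = 18118.00 cm²
ΣAX̄ = (21000.00)(70.00) + (-930.00)(34.00) + (-1952.00)(102.00) = 1239276.00 cm³
ΣAȲ = (21000.00)(75.00) + (-930.00)(52.50) + (-1952.00)(72.50) = 1384655.00 cm³
X̄ = 1239276.00 / 18118.00 = 68.40 cm
Ȳ = 1384655.00 / 18118.00 = 76.42 cm

X̄ = 68.40 cm, Ȳ = 76.42 cm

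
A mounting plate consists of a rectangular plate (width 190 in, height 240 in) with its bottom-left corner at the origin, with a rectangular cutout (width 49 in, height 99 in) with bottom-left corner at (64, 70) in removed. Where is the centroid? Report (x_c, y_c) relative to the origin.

x_c = 95.77 in, y_c = 120.06 in

plate: A = 190 × 240 = 45600.00, centroid at (95.00, 120.00).
hole: A = −(49 × 99) = -4851.00, centroid at (88.50, 119.50).
ΣA = 40749.00 in², ΣAx_c = 3902686.50 in³, ΣAy_c = 4892305.50 in³.
x_c = 3902686.50/40749.00 = 95.77 in; y_c = 4892305.50/40749.00 = 120.06 in.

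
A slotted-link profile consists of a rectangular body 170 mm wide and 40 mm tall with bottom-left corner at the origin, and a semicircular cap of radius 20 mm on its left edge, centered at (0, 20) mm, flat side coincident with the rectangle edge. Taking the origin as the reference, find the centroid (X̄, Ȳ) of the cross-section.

Part | A | x̄ᵢ | ȳᵢ | A·x̄ᵢ | A·ȳᵢ
rectangular body | 6800.00 | 85.00 | 20.00 | 578000.00 | 136000.00
semicircular end | 628.32 | -8.49 | 20.00 | -5333.33 | 12566.37
Σ | 7428.32 |  |  | 572666.67 | 148566.37
X̄ = 572666.67 / 7428.32 = 77.09 mm
Ȳ = 148566.37 / 7428.32 = 20.00 mm

X̄ = 77.09 mm, Ȳ = 20.00 mm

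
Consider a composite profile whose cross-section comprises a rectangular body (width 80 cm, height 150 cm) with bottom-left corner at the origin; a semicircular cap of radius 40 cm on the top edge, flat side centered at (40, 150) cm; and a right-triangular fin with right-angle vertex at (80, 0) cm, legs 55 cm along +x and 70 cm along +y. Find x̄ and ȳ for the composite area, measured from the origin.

rectangular body: A = 80 × 150 = 12000.00, centroid at (40.00, 75.00).
semicircular top: A = ½π·40² = 2513.27, centroid at (40.00, 166.98).
triangular fin: A = ½·55·70 = 1925.00, centroid at (98.33, 23.33).
ΣA = 16438.27 cm²
ΣAx̄ = (12000.00)(40.00) + (2513.27)(40.00) + (1925.00)(98.33) = 769822.63 cm³
ΣAȳ = (12000.00)(75.00) + (2513.27)(166.98) + (1925.00)(23.33) = 1364574.45 cm³
x̄ = 769822.63 / 16438.27 = 46.83 cm
ȳ = 1364574.45 / 16438.27 = 83.01 cm

x̄ = 46.83 cm, ȳ = 83.01 cm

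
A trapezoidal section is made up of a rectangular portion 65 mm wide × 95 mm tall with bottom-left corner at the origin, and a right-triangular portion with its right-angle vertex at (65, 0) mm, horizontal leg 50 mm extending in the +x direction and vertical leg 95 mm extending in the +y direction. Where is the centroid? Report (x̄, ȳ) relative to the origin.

rectangular portion: A = 65 × 95 = 6175.00, centroid at (32.50, 47.50).
triangular portion: A = ½·50·95 = 2375.00, centroid at (81.67, 31.67).
ΣA = 8550.00 mm², ΣAx̄ = 394645.83 mm³, ΣAȳ = 368520.83 mm³.
x̄ = 394645.83/8550.00 = 46.16 mm; ȳ = 368520.83/8550.00 = 43.10 mm.

x̄ = 46.16 mm, ȳ = 43.10 mm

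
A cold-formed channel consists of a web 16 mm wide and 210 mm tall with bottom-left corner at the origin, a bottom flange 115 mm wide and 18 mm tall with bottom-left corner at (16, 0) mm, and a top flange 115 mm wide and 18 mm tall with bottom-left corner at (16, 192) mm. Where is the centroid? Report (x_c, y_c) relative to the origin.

x_c = 44.16 mm, y_c = 105.00 mm

Part | A | x̄ᵢ | ȳᵢ | A·x̄ᵢ | A·ȳᵢ
web | 3360.00 | 8.00 | 105.00 | 26880.00 | 352800.00
bottom flange | 2070.00 | 73.50 | 9.00 | 152145.00 | 18630.00
top flange | 2070.00 | 73.50 | 201.00 | 152145.00 | 416070.00
Σ | 7500.00 |  |  | 331170.00 | 787500.00
x_c = 331170.00 / 7500.00 = 44.16 mm
y_c = 787500.00 / 7500.00 = 105.00 mm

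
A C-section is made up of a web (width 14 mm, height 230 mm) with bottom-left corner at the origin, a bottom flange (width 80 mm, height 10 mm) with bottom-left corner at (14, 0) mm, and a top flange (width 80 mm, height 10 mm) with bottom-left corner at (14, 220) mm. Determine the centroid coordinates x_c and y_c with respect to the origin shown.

web: A = 14 × 230 = 3220.00, centroid at (7.00, 115.00).
bottom flange: A = 80 × 10 = 800.00, centroid at (54.00, 5.00).
top flange: A = 80 × 10 = 800.00, centroid at (54.00, 225.00).
ΣA = 4820.00 mm², ΣAx_c = 108940.00 mm³, ΣAy_c = 554300.00 mm³.
x_c = 108940.00/4820.00 = 22.60 mm; y_c = 554300.00/4820.00 = 115.00 mm.

x_c = 22.60 mm, y_c = 115.00 mm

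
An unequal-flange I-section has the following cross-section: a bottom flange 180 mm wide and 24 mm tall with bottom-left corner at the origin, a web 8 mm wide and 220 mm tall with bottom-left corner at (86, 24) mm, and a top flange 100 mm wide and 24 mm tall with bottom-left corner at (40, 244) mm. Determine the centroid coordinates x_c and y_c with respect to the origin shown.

x_c = 90.00 mm, y_c = 106.38 mm

bottom flange: A = 180 × 24 = 4320.00, centroid at (90.00, 12.00).
web: A = 8 × 220 = 1760.00, centroid at (90.00, 134.00).
top flange: A = 100 × 24 = 2400.00, centroid at (90.00, 256.00).
ΣA = 8480.00 mm²
ΣAx_c = (4320.00)(90.00) + (1760.00)(90.00) + (2400.00)(90.00) = 763200.00 mm³
ΣAy_c = (4320.00)(12.00) + (1760.00)(134.00) + (2400.00)(256.00) = 902080.00 mm³
x_c = 763200.00 / 8480.00 = 90.00 mm
y_c = 902080.00 / 8480.00 = 106.38 mm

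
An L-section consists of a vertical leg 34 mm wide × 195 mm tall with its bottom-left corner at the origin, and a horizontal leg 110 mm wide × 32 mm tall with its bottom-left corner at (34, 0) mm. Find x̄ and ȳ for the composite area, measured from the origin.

vertical leg: A = 34 × 195 = 6630.00, centroid at (17.00, 97.50).
horizontal leg: A = 110 × 32 = 3520.00, centroid at (89.00, 16.00).
ΣA = 10150.00 mm²
ΣAx̄ = (6630.00)(17.00) + (3520.00)(89.00) = 425990.00 mm³
ΣAȳ = (6630.00)(97.50) + (3520.00)(16.00) = 702745.00 mm³
x̄ = 425990.00 / 10150.00 = 41.97 mm
ȳ = 702745.00 / 10150.00 = 69.24 mm

x̄ = 41.97 mm, ȳ = 69.24 mm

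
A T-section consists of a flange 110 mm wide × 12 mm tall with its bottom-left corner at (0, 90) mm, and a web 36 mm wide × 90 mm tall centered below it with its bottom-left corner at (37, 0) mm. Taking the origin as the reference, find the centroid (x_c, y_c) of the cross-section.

x_c = 55.00 mm, y_c = 59.76 mm

web: A = 36 × 90 = 3240.00, centroid at (55.00, 45.00).
flange: A = 110 × 12 = 1320.00, centroid at (55.00, 96.00).
ΣA = 4560.00 mm²
ΣAx_c = (3240.00)(55.00) + (1320.00)(55.00) = 250800.00 mm³
ΣAy_c = (3240.00)(45.00) + (1320.00)(96.00) = 272520.00 mm³
x_c = 250800.00 / 4560.00 = 55.00 mm
y_c = 272520.00 / 4560.00 = 59.76 mm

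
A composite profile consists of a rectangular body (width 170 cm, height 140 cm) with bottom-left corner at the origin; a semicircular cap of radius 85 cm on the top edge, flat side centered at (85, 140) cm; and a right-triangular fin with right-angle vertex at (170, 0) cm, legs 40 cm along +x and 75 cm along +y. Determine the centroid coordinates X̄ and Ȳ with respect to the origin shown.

X̄ = 89.02 cm, Ȳ = 101.01 cm

rectangular body: A = 170 × 140 = 23800.00, centroid at (85.00, 70.00).
semicircular top: A = ½π·85² = 11349.00, centroid at (85.00, 176.08).
triangular fin: A = ½·40·75 = 1500.00, centroid at (183.33, 25.00).
ΣA = 36649.00 cm²
ΣAX̄ = (23800.00)(85.00) + (11349.00)(85.00) + (1500.00)(183.33) = 3262665.29 cm³
ΣAȲ = (23800.00)(70.00) + (11349.00)(176.08) + (1500.00)(25.00) = 3701777.15 cm³
X̄ = 3262665.29 / 36649.00 = 89.02 cm
Ȳ = 3701777.15 / 36649.00 = 101.01 cm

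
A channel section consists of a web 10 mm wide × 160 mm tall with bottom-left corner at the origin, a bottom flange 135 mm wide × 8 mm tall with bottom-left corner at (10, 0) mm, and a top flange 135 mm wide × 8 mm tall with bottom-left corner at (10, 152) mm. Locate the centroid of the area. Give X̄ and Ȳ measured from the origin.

web: A = 10 × 160 = 1600.00, centroid at (5.00, 80.00).
bottom flange: A = 135 × 8 = 1080.00, centroid at (77.50, 4.00).
top flange: A = 135 × 8 = 1080.00, centroid at (77.50, 156.00).
ΣA = 3760.00 mm², ΣAX̄ = 175400.00 mm³, ΣAȲ = 300800.00 mm³.
X̄ = 175400.00/3760.00 = 46.65 mm; Ȳ = 300800.00/3760.00 = 80.00 mm.

X̄ = 46.65 mm, Ȳ = 80.00 mm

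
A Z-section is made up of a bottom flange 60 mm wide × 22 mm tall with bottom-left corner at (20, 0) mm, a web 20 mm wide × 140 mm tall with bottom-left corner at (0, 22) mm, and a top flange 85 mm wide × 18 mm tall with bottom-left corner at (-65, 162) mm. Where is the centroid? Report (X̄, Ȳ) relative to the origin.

X̄ = 10.54 mm, Ȳ = 94.47 mm

bottom flange: A = 60 × 22 = 1320.00, centroid at (50.00, 11.00).
web: A = 20 × 140 = 2800.00, centroid at (10.00, 92.00).
top flange: A = 85 × 18 = 1530.00, centroid at (-22.50, 171.00).
ΣA = 5650.00 mm², ΣAX̄ = 59575.00 mm³, ΣAȲ = 533750.00 mm³.
X̄ = 59575.00/5650.00 = 10.54 mm; Ȳ = 533750.00/5650.00 = 94.47 mm.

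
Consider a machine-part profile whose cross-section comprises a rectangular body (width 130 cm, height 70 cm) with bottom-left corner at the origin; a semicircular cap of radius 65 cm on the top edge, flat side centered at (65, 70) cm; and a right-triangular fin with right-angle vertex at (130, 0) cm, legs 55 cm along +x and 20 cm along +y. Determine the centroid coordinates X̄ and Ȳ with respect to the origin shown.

X̄ = 67.81 cm, Ȳ = 59.55 cm

Part | A | x̄ᵢ | ȳᵢ | A·x̄ᵢ | A·ȳᵢ
rectangular body | 9100.00 | 65.00 | 35.00 | 591500.00 | 318500.00
semicircular top | 6636.61 | 65.00 | 97.59 | 431379.94 | 647646.35
triangular fin | 550.00 | 148.33 | 6.67 | 81583.33 | 3666.67
Σ | 16286.61 |  |  | 1104463.27 | 969813.01
X̄ = 1104463.27 / 16286.61 = 67.81 cm
Ȳ = 969813.01 / 16286.61 = 59.55 cm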